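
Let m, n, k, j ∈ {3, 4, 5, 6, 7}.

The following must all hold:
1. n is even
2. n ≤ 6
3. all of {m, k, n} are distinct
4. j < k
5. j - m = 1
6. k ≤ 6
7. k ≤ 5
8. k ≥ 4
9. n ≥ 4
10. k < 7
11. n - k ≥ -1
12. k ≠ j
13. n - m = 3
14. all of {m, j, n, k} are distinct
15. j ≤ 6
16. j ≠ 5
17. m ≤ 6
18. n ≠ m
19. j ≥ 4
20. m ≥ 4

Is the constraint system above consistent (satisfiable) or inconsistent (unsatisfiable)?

Constraints 2, 6, 8, 9, 15, 17, 19, and 20 confine each of m, j, n, k to the 3 values {4, …, 6}.
Constraint 14 requires all 4 of them to be distinct, but only 3 values are available — impossible by the pigeonhole principle.

Unsatisfiable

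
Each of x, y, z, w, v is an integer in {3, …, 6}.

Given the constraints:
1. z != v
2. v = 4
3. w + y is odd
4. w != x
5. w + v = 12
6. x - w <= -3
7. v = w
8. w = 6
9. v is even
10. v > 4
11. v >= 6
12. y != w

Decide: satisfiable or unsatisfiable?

Constraint 2 fixes v = 4 and constraint 8 fixes w = 6, but constraint 7 requires v = w. Since 4 ≠ 6, contradiction.

Unsatisfiable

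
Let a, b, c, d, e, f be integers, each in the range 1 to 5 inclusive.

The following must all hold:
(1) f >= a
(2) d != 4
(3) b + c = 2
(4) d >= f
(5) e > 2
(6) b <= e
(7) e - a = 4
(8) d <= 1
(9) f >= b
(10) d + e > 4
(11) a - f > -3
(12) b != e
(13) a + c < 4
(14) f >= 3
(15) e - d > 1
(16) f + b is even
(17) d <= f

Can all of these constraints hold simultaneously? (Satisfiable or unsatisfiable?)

Unsatisfiable

From constraints 4 and 14: d ≥ f and f ≥ 3, so d ≥ 3. From constraint 8: d ≤ 1. But 1 < 3, so no value of d works.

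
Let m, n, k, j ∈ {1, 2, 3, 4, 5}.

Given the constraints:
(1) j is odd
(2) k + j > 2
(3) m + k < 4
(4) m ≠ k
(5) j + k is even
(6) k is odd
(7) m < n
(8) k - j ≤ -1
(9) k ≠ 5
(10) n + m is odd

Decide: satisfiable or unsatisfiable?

Satisfiable

Setting (m, n, k, j) = (2, 3, 1, 3) satisfies everything: constraint 2: k + j = 4; constraint 3: m + k = 3, and the others follow.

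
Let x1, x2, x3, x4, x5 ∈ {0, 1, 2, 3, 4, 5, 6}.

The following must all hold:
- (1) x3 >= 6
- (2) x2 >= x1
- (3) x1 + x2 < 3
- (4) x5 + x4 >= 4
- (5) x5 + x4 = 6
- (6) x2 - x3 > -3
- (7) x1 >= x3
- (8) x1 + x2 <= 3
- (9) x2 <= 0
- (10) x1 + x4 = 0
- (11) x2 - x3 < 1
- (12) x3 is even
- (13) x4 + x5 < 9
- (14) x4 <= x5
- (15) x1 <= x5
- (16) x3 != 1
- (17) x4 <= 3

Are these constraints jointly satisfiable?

Unsatisfiable

From constraints 1 and 7: x1 ≥ x3 and x3 ≥ 6, so x1 ≥ 6. From constraints 2 and 9: x1 ≤ x2 and x2 ≤ 0, so x1 ≤ 0. But 0 < 6, so no value of x1 works.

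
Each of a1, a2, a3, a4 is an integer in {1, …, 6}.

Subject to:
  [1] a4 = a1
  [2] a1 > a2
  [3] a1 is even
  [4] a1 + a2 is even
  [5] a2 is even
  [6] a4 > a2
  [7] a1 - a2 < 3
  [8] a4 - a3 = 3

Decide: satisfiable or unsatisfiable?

One satisfying assignment is a1 = 4, a2 = 2, a3 = 1, a4 = 4.
For the less obvious constraints — constraint 3: a1 = 4 is even; constraint 7: a1 - a2 = 2; constraint 8: a4 - a3 = 3 — and the others hold by inspection.

Satisfiable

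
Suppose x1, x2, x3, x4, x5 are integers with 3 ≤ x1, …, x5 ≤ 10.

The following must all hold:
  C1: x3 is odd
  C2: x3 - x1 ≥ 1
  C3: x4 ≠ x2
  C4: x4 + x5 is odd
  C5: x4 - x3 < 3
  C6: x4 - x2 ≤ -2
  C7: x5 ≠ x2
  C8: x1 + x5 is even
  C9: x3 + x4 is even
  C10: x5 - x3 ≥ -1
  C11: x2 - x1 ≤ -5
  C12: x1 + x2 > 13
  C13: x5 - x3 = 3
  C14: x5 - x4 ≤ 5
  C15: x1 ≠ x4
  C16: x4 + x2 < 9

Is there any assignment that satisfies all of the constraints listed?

Unsatisfiable

Constraints 2, 6, 10, 11, and 14 give x1 − x2 ≥ 5, x2 − x4 ≥ 2, x4 − x5 ≥ -5, x5 − x3 ≥ -1, x3 − x1 ≥ 1.
Adding all 5 inequalities: the left sides telescope to 0, and the right sides sum to 5 + 2 + (-5) + (-1) + 1 = 2. So 0 ≥ 2, which is false.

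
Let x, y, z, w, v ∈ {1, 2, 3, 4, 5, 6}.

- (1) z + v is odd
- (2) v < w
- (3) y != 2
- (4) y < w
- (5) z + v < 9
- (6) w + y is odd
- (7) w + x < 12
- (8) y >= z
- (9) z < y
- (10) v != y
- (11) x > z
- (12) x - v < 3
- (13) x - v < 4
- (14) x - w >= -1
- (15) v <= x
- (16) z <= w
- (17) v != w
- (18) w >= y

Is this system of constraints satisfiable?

Setting (x, y, z, w, v) = (5, 5, 4, 6, 3) satisfies everything: constraint 5: z + v = 7; constraint 7: w + x = 11, and the others follow.

Satisfiable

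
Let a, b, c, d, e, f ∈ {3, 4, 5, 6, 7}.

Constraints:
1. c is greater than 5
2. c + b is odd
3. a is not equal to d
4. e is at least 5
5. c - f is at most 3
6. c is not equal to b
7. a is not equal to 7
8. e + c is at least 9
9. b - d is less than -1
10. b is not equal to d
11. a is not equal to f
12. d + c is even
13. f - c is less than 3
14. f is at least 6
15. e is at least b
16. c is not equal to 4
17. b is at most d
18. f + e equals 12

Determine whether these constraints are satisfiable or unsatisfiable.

Satisfiable

One satisfying assignment is a = 4, b = 4, c = 7, d = 7, e = 5, f = 7.
For the less obvious constraints — constraint 5: c - f = 0; constraint 8: e + c = 12 — and the others hold by inspection.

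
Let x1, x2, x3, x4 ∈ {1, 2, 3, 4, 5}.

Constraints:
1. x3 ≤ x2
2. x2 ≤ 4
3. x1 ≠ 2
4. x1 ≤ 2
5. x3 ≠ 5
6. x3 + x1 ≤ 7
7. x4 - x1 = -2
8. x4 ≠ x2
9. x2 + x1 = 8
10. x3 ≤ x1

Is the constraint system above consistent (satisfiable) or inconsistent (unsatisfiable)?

Unsatisfiable

From constraint 2: x2 ≤ 4. From constraint 4: x1 ≤ 2. Hence x2 + x1 ≤ 6. But constraint 9 requires x2 + x1 = 8, and 8 > 6. Contradiction.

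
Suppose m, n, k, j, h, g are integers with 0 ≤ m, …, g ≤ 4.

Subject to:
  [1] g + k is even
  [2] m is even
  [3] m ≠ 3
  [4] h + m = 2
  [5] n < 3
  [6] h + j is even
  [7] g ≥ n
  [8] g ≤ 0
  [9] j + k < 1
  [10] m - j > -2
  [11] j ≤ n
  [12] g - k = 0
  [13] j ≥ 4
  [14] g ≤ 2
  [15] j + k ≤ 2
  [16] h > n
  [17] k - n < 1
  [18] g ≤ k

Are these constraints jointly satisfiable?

From constraints 11 and 13: n ≥ j and j ≥ 4, so n ≥ 4. From constraints 7 and 8: n ≤ g and g ≤ 0, so n ≤ 0. But 0 < 4, so no value of n works.

Unsatisfiable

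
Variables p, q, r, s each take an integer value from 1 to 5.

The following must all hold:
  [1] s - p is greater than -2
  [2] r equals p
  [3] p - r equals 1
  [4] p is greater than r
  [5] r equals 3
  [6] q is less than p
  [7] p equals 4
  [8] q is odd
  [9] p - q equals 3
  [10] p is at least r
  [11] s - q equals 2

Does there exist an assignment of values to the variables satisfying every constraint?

Unsatisfiable

Constraint 5 fixes r = 3 and constraint 7 fixes p = 4, but constraint 2 requires r = p. Since 3 ≠ 4, contradiction.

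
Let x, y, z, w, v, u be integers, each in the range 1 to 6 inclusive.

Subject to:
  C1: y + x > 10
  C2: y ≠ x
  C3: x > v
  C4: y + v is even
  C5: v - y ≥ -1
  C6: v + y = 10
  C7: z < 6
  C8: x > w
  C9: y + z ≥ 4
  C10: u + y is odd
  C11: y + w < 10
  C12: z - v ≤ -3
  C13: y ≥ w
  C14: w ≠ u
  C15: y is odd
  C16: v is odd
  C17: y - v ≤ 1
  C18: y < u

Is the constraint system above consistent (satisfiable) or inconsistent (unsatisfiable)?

Satisfiable

Setting (x, y, z, w, v, u) = (6, 5, 1, 2, 5, 6) satisfies everything: constraint 1: y + x = 11; constraint 5: v - y = 0; constraint 6: v + y = 10, and the others follow.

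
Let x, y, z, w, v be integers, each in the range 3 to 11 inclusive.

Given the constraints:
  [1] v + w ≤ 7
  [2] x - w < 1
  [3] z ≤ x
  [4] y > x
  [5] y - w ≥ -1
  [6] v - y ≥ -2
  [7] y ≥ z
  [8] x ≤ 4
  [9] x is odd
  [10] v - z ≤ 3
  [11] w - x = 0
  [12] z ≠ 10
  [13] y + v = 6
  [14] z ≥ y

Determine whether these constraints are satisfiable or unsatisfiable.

Unsatisfiable

Constraints 3, 4, and 14 give z ≤ x, x < y, y ≤ z. Chaining: z ≤ x < y ≤ z, which forces z < z — impossible.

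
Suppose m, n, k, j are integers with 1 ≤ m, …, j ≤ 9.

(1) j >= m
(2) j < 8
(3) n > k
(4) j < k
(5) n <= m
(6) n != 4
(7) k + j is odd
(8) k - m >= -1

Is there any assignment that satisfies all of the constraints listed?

Constraints 1, 3, 4, and 5 give j < k, k < n, n ≤ m, m ≤ j. Chaining: j < k < n ≤ m ≤ j, which forces j < j — impossible.

Unsatisfiable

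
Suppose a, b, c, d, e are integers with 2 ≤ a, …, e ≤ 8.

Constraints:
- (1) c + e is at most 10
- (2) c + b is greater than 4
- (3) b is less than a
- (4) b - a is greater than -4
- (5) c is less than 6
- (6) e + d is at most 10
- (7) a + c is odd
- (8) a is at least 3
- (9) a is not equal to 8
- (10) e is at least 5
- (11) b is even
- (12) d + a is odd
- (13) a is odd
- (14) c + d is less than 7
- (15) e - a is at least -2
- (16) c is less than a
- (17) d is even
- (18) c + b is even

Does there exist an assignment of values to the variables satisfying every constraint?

Satisfiable

The assignment a = 5, b = 4, c = 2, d = 2, e = 5 works:
  constraint 1 holds since c + e = 7.
  constraint 2 holds since c + b = 6.
  constraint 4 holds since b - a = -1.
The rest check out directly.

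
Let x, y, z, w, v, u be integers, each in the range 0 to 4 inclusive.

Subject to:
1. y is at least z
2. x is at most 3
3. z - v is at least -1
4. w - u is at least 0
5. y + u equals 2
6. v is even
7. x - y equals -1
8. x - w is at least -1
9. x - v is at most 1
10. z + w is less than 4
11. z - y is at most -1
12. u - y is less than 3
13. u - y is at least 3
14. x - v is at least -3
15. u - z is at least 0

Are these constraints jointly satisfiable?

Unsatisfiable

Constraints 3, 4, 8, 9, 11, and 13 give u − y ≥ 3, y − z ≥ 1, z − v ≥ -1, v − x ≥ -1, x − w ≥ -1, w − u ≥ 0.
Adding all 6 inequalities: the left sides telescope to 0, and the right sides sum to 3 + 1 + (-1) + (-1) + (-1) + 0 = 1. So 0 ≥ 1, which is false.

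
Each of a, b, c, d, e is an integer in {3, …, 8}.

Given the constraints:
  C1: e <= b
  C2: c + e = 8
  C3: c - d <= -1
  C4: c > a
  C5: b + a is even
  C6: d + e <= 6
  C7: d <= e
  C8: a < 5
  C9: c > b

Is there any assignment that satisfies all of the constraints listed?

Unsatisfiable

Constraints 1, 3, 7, and 9 give d ≤ e, e ≤ b, b < c, c < d. Chaining: d ≤ e ≤ b < c < d, which forces d < d — impossible.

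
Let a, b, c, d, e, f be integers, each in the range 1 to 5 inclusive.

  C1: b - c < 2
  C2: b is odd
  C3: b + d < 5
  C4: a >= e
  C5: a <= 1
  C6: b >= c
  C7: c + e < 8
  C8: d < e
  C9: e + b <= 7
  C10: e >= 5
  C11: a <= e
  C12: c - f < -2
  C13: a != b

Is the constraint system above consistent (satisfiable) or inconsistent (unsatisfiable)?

Unsatisfiable

From constraints 4 and 10: a ≥ e and e ≥ 5, so a ≥ 5. From constraint 5: a ≤ 1. But 1 < 5, so no value of a works.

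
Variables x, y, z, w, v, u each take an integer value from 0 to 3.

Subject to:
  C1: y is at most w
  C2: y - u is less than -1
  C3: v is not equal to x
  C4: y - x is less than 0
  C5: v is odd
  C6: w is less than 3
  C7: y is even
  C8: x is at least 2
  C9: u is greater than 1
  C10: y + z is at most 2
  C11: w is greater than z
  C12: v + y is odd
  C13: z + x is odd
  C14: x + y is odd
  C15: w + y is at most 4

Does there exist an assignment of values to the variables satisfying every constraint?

Satisfiable

Try x = 3, y = 0, z = 0, w = 1, v = 1, u = 2.
Check constraint 2: y - u = -2; constraint 4: y - x = -3; constraint 10: y + z = 0. The remaining constraints are straightforward to verify.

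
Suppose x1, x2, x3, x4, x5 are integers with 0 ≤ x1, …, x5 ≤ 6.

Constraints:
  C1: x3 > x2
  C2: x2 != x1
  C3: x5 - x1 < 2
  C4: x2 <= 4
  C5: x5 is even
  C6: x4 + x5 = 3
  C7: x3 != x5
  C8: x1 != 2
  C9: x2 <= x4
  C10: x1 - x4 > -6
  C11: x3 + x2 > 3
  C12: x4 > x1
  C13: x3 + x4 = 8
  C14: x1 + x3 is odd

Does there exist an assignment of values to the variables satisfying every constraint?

One satisfying assignment is x1 = 0, x2 = 1, x3 = 5, x4 = 3, x5 = 0.
For the less obvious constraints — constraint 3: x5 - x1 = 0; constraint 6: x4 + x5 = 3 — and the others hold by inspection.

Satisfiable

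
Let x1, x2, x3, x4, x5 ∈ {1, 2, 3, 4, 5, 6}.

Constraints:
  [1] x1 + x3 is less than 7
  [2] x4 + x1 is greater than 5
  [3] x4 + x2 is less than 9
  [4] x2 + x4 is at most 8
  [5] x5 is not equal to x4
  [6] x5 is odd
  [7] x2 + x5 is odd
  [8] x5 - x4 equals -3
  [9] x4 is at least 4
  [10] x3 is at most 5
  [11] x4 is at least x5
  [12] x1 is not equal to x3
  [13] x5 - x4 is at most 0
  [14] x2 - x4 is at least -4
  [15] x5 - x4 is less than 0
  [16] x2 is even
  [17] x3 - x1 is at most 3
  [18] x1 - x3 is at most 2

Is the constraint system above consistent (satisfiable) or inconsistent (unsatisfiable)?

Satisfiable

Setting (x1, x2, x3, x4, x5) = (2, 2, 3, 6, 3) satisfies everything: constraint 1: x1 + x3 = 5; constraint 2: x4 + x1 = 8, and the others follow.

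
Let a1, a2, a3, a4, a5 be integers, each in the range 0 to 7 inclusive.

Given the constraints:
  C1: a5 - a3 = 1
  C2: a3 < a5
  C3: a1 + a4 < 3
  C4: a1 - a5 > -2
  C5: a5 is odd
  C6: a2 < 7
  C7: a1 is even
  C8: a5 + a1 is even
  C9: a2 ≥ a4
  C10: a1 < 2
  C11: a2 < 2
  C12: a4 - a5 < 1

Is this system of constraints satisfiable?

Constraint 5 makes a5 odd and constraint 7 makes a1 even, so a5 + a1 must be odd. Constraint 8 says a5 + a1 is even — contradiction.

Unsatisfiable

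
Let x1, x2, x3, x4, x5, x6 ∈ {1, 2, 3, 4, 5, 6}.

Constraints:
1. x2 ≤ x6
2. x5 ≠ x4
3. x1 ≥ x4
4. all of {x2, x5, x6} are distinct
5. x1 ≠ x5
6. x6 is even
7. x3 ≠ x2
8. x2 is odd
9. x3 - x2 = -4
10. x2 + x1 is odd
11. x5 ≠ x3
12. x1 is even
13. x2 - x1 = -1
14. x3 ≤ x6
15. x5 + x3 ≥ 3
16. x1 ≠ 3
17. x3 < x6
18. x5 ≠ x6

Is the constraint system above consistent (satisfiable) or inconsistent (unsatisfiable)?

Setting (x1, x2, x3, x4, x5, x6) = (6, 5, 1, 5, 3, 6) satisfies everything: constraint 9: x3 - x2 = -4; constraint 13: x2 - x1 = -1, and the others follow.

Satisfiable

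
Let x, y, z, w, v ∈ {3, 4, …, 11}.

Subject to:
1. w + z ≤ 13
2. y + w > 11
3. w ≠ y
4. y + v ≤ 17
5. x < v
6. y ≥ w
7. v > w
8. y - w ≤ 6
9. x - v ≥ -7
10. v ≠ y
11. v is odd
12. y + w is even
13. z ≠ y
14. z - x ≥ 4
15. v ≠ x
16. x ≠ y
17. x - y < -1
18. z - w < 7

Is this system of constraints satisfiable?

Take x = 5, y = 8, z = 9, w = 4, v = 9. Then constraint 1: w + z = 13; constraint 2: y + w = 12, and every other listed constraint is also met.

Satisfiable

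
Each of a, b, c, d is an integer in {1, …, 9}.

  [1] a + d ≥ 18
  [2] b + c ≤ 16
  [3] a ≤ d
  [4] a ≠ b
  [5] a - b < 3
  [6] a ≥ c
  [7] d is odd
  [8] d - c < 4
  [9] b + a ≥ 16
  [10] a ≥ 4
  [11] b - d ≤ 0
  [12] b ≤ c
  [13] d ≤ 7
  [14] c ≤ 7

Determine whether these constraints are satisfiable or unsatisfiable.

From constraints 12 and 14: b ≤ c ≤ 7. From constraints 3 and 13: a ≤ d ≤ 7. Hence b + a ≤ 14. But constraint 9 requires b + a ≥ 16, and 16 > 14. Contradiction.

Unsatisfiable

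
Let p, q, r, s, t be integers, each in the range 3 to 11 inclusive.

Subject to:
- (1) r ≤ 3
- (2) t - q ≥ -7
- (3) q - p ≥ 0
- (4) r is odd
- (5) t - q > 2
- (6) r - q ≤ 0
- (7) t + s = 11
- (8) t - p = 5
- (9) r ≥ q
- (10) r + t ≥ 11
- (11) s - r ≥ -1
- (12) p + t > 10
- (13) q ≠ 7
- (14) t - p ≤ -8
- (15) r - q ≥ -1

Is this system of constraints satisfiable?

Unsatisfiable

Constraints 2, 3, and 14 give t − q ≥ -7, q − p ≥ 0, p − t ≥ 8.
Adding all 3 inequalities: the left sides telescope to 0, and the right sides sum to (-7) + 0 + 8 = 1. So 0 ≥ 1, which is false.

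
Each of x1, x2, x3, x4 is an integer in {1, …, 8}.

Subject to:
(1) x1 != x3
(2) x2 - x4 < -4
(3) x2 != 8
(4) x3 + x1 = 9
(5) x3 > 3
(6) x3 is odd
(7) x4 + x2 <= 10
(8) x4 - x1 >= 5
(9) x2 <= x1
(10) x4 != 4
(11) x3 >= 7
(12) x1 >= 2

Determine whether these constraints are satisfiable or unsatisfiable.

Satisfiable

The assignment x1 = 2, x2 = 2, x3 = 7, x4 = 8 works:
  constraint 2 holds since x2 - x4 = -6.
  constraint 4 holds since x3 + x1 = 9.
The rest check out directly.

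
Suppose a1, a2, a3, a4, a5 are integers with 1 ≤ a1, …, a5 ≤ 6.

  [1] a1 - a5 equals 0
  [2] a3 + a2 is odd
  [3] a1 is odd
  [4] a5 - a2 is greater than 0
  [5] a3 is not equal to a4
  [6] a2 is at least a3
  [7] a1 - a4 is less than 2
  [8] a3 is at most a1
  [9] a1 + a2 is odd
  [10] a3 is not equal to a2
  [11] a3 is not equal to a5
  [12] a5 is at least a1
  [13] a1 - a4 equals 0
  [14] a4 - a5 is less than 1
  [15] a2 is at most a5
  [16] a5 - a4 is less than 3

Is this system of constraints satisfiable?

Satisfiable

Setting (a1, a2, a3, a4, a5) = (5, 2, 1, 5, 5) satisfies everything: constraint 1: a1 - a5 = 0; constraint 4: a5 - a2 = 3, and the others follow.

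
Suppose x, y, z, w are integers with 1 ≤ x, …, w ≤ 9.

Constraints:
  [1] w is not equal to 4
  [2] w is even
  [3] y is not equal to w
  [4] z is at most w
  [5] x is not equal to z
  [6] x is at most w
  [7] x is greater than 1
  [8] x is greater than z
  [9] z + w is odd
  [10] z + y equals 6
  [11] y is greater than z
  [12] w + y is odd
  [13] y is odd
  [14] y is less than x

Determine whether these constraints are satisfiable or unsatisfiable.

Setting (x, y, z, w) = (8, 5, 1, 8) satisfies everything: constraint 2: w = 8 is even; constraint 10: z + y = 6, and the others follow.

Satisfiable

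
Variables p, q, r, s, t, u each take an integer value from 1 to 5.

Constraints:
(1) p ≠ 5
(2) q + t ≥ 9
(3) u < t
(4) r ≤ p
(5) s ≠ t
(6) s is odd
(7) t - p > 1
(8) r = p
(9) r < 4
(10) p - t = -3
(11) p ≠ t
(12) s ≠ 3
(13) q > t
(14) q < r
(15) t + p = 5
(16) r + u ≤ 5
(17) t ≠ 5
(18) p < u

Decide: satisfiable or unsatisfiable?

Constraints 3, 4, 13, 14, and 18 give u < t, t < q, q < r, r ≤ p, p < u. Chaining: u < t < q < r ≤ p < u, which forces u < u — impossible.

Unsatisfiable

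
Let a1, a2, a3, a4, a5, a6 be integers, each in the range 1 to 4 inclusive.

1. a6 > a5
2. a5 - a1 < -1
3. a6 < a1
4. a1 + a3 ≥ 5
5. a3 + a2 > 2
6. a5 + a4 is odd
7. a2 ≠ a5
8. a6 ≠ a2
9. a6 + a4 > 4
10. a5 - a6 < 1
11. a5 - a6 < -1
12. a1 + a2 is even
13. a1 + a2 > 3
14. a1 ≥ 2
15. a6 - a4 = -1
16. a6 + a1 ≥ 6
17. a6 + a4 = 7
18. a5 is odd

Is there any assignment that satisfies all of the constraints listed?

Satisfiable

Try a1 = 4, a2 = 2, a3 = 3, a4 = 4, a5 = 1, a6 = 3.
Check constraint 2: a5 - a1 = -3; constraint 4: a1 + a3 = 7; constraint 5: a3 + a2 = 5. The remaining constraints are straightforward to verify.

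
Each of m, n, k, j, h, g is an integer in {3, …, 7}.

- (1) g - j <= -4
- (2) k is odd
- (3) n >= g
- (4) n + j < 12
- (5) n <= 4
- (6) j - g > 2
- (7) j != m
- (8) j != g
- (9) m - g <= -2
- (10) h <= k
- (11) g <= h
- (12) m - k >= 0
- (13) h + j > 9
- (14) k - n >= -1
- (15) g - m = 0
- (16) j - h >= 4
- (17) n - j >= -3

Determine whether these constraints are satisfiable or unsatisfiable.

Constraints 1, 9, 12, 14, and 17 give g − m ≥ 2, m − k ≥ 0, k − n ≥ -1, n − j ≥ -3, j − g ≥ 4.
Adding all 5 inequalities: the left sides telescope to 0, and the right sides sum to 2 + 0 + (-1) + (-3) + 4 = 2. So 0 ≥ 2, which is false.

Unsatisfiable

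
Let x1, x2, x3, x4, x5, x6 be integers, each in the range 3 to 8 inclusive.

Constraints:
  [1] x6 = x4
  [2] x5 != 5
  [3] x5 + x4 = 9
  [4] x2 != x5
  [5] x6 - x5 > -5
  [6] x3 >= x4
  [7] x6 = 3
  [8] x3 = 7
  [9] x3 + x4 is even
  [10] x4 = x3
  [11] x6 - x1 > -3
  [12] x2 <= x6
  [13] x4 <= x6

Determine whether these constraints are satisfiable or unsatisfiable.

Constraint 7 fixes x6 = 3 and constraint 8 fixes x3 = 7. Constraints 1 and 10 give x6 = x4 = x3, so x6 = x3. But 3 ≠ 7 — contradiction.

Unsatisfiable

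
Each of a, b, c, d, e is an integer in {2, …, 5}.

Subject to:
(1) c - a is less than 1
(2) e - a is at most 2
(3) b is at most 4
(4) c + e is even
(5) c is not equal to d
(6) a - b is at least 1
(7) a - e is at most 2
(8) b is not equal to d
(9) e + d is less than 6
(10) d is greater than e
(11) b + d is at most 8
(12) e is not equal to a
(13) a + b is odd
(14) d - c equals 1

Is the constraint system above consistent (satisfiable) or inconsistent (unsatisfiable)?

Satisfiable

Setting (a, b, c, d, e) = (3, 2, 2, 3, 2) satisfies everything: constraint 1: c - a = -1; constraint 2: e - a = -1; constraint 6: a - b = 1, and the others follow.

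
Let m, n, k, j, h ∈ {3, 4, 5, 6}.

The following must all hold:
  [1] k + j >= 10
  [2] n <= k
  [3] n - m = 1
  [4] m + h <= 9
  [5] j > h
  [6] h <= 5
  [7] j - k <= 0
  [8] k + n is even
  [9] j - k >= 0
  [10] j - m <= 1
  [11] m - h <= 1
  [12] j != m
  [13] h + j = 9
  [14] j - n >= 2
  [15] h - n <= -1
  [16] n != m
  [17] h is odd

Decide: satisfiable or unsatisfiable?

Constraints 10, 11, 14, and 15 give j − n ≥ 2, n − h ≥ 1, h − m ≥ -1, m − j ≥ -1.
Adding all 4 inequalities: the left sides telescope to 0, and the right sides sum to 2 + 1 + (-1) + (-1) = 1. So 0 ≥ 1, which is false.

Unsatisfiable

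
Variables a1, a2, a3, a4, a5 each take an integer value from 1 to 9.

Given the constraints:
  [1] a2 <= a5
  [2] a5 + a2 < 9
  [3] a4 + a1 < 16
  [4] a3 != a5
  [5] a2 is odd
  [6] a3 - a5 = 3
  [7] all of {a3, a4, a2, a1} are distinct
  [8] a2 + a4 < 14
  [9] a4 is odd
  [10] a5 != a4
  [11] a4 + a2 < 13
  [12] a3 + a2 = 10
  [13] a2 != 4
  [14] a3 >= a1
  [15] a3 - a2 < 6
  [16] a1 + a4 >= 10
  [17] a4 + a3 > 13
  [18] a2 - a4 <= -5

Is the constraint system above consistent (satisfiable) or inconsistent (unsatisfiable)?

Try a1 = 4, a2 = 3, a3 = 7, a4 = 9, a5 = 4.
Check constraint 2: a5 + a2 = 7; constraint 3: a4 + a1 = 13; constraint 6: a3 - a5 = 3. The remaining constraints are straightforward to verify.

Satisfiable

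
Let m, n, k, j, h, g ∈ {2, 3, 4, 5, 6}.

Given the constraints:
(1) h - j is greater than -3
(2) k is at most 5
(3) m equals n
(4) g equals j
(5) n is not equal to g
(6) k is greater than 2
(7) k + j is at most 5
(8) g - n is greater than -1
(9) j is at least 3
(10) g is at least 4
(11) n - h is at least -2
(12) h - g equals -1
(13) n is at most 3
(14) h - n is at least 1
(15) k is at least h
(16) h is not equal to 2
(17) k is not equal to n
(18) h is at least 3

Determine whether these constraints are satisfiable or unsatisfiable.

From constraints 15 and 18: k ≥ h ≥ 3. From constraint 9: j ≥ 3. Hence k + j ≥ 6. But constraint 7 requires k + j ≤ 5, and 5 < 6. Contradiction.

Unsatisfiable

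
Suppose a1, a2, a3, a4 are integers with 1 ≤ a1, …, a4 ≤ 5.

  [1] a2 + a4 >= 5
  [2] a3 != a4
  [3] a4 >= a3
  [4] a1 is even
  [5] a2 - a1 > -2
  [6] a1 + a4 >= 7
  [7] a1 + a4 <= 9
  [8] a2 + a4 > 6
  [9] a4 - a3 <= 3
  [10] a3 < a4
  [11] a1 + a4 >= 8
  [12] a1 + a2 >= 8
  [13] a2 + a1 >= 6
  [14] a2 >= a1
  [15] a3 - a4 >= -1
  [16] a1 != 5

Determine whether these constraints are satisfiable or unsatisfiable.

One satisfying assignment is a1 = 4, a2 = 4, a3 = 3, a4 = 4.
For the less obvious constraints — constraint 1: a2 + a4 = 8; constraint 5: a2 - a1 = 0 — and the others hold by inspection.

Satisfiable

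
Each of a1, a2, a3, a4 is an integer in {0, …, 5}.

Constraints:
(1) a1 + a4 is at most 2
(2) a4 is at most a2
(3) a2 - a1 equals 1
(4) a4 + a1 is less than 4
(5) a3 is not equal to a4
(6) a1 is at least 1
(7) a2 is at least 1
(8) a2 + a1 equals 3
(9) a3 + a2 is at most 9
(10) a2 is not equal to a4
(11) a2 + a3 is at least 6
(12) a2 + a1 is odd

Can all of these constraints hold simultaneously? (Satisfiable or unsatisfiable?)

The assignment a1 = 1, a2 = 2, a3 = 4, a4 = 0 works:
  constraint 1 holds since a1 + a4 = 1.
  constraint 3 holds since a2 - a1 = 1.
The rest check out directly.

Satisfiable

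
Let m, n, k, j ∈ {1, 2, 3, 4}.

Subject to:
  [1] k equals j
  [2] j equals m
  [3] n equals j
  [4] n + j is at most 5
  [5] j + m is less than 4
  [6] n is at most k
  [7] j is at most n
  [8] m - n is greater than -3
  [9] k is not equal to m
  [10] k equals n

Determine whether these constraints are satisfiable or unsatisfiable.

From constraints 2, 3, and 10, k = n = j = m, so k = m. But constraint 9 says k ≠ m. Contradiction.

Unsatisfiable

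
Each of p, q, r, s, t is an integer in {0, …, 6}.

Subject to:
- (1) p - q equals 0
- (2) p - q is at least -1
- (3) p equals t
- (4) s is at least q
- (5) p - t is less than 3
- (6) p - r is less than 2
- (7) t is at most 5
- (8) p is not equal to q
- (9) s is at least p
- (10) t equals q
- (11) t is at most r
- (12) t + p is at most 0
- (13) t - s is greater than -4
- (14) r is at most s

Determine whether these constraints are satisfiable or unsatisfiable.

Unsatisfiable

From constraints 3 and 10, p = t = q, so p = q. But constraint 8 says p ≠ q. Contradiction.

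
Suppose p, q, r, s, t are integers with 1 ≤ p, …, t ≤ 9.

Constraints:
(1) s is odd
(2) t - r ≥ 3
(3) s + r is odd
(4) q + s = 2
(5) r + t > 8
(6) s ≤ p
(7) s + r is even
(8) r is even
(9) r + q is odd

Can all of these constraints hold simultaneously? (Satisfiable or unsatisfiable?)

Constraint 1 makes s odd and constraint 8 makes r even, so s + r must be odd. Constraint 7 says s + r is even — contradiction.

Unsatisfiable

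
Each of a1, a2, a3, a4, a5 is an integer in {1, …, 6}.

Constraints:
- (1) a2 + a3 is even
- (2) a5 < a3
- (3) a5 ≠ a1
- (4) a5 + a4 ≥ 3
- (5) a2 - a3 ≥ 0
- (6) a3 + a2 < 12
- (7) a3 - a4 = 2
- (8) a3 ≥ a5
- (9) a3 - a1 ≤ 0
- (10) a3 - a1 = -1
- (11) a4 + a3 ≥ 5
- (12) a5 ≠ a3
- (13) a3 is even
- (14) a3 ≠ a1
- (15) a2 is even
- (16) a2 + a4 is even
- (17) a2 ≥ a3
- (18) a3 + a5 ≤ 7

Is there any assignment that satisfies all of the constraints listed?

Setting (a1, a2, a3, a4, a5) = (5, 6, 4, 2, 1) satisfies everything: constraint 4: a5 + a4 = 3; constraint 5: a2 - a3 = 2; constraint 6: a3 + a2 = 10, and the others follow.

Satisfiable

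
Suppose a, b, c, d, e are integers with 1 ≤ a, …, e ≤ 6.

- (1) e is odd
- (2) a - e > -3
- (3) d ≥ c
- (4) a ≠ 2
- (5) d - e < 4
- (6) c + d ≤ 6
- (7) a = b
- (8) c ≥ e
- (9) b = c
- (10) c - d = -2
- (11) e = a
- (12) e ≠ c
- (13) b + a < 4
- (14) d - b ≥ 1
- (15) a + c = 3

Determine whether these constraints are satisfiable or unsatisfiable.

From constraints 7, 9, and 11, e = a = b = c, so e = c. But constraint 12 says e ≠ c. Contradiction.

Unsatisfiable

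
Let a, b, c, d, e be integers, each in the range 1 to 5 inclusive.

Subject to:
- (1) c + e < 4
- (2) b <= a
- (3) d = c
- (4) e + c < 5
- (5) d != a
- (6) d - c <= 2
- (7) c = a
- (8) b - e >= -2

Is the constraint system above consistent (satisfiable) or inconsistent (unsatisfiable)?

From constraints 3 and 7, d = c = a, so d = a. But constraint 5 says d ≠ a. Contradiction.

Unsatisfiable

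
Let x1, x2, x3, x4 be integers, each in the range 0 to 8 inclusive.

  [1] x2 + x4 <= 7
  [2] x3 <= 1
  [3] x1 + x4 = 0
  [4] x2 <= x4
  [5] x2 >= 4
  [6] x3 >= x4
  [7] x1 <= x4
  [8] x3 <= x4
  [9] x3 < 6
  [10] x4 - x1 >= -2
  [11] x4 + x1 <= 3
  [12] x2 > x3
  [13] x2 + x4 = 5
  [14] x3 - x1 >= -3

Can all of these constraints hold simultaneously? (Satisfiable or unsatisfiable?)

From constraints 4 and 5: x4 ≥ x2 and x2 ≥ 4, so x4 ≥ 4. From constraints 2 and 6: x4 ≤ x3 and x3 ≤ 1, so x4 ≤ 1. But 1 < 4, so no value of x4 works.

Unsatisfiable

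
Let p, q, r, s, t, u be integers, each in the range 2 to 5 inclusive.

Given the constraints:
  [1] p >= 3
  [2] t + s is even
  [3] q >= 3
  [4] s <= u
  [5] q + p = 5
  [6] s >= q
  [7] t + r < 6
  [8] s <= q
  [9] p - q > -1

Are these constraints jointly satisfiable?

From constraint 3: q ≥ 3. From constraint 1: p ≥ 3. Hence q + p ≥ 6. But constraint 5 requires q + p = 5, and 5 < 6. Contradiction.

Unsatisfiable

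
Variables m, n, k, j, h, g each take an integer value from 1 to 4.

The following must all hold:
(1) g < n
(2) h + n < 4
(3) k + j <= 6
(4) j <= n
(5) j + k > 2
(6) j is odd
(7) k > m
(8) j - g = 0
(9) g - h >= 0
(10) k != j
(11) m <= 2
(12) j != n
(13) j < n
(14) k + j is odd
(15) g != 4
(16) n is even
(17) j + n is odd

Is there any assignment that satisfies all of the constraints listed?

Try m = 2, n = 2, k = 4, j = 1, h = 1, g = 1.
Check constraint 2: h + n = 3; constraint 3: k + j = 5; constraint 5: j + k = 5. The remaining constraints are straightforward to verify.

Satisfiable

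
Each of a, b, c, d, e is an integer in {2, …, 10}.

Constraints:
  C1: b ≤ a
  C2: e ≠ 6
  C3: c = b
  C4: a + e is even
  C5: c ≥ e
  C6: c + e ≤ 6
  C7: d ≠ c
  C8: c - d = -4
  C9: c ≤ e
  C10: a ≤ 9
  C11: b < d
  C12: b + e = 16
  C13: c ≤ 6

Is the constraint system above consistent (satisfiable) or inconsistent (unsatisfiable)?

Unsatisfiable

From constraints 1 and 10: b ≤ a ≤ 9. From constraints 5 and 13: e ≤ c ≤ 6. Hence b + e ≤ 15. But constraint 12 requires b + e = 16, and 16 > 15. Contradiction.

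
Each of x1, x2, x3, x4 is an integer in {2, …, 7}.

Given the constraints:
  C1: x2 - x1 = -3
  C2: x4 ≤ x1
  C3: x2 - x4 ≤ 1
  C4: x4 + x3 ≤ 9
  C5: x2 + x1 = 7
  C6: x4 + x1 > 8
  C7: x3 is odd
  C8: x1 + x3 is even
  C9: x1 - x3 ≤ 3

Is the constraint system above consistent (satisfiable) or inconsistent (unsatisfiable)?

Satisfiable

The assignment x1 = 5, x2 = 2, x3 = 5, x4 = 4 works:
  constraint 1 holds since x2 - x1 = -3.
  constraint 3 holds since x2 - x4 = -2.
  constraint 4 holds since x4 + x3 = 9.
The rest check out directly.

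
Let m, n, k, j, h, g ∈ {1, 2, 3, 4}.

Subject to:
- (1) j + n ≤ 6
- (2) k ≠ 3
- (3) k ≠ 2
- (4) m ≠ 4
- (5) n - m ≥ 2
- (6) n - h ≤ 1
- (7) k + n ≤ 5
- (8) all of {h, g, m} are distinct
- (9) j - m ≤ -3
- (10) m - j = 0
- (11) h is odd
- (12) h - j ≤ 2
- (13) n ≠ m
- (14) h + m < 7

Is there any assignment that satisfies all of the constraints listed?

Unsatisfiable

Constraints 5, 6, 9, and 12 give j − h ≥ -2, h − n ≥ -1, n − m ≥ 2, m − j ≥ 3.
Adding all 4 inequalities: the left sides telescope to 0, and the right sides sum to (-2) + (-1) + 2 + 3 = 2. So 0 ≥ 2, which is false.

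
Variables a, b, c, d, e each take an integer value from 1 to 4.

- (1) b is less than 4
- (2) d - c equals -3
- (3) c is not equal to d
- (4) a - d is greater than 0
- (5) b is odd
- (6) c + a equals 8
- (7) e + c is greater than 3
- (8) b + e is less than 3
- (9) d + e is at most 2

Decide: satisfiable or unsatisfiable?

Take a = 4, b = 1, c = 4, d = 1, e = 1. Then constraint 2: d - c = -3; constraint 4: a - d = 3, and every other listed constraint is also met.

Satisfiable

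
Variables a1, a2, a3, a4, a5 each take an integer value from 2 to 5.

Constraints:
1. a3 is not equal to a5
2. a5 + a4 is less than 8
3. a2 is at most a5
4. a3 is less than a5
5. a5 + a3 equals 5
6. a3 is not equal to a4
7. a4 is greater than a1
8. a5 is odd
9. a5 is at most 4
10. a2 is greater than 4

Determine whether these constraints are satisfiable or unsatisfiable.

From constraint 10: a2 ≥ 5. From constraints 3 and 9: a2 ≤ a5 and a5 ≤ 4, so a2 ≤ 4. But 4 < 5, so no value of a2 works.

Unsatisfiable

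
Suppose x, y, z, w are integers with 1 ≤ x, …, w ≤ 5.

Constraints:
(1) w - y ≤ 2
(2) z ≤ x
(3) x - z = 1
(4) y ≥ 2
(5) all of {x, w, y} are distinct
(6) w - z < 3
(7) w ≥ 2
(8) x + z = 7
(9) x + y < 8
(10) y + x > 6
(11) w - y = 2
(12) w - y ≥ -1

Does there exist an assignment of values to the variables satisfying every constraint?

Try x = 4, y = 3, z = 3, w = 5.
Check constraint 1: w - y = 2; constraint 3: x - z = 1; constraint 6: w - z = 2. The remaining constraints are straightforward to verify.

Satisfiable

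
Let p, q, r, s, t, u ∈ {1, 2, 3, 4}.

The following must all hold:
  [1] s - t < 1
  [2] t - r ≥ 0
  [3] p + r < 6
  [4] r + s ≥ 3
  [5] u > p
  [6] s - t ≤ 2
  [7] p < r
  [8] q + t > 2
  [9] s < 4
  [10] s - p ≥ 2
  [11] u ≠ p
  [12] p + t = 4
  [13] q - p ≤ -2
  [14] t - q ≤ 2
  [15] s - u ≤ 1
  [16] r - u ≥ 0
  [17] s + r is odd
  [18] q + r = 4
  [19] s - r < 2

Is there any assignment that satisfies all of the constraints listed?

Unsatisfiable

Constraints 2, 10, 13, 14, 15, and 16 give q − t ≥ -2, t − r ≥ 0, r − u ≥ 0, u − s ≥ -1, s − p ≥ 2, p − q ≥ 2.
Adding all 6 inequalities: the left sides telescope to 0, and the right sides sum to (-2) + 0 + 0 + (-1) + 2 + 2 = 1. So 0 ≥ 1, which is false.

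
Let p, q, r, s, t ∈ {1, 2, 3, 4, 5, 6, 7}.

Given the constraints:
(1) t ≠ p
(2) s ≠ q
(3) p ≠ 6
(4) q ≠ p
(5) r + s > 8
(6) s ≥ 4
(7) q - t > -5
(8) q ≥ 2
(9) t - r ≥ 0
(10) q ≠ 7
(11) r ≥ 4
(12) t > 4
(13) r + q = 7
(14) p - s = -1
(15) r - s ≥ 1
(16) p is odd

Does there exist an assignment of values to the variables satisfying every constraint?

One satisfying assignment is p = 3, q = 2, r = 5, s = 4, t = 6.
For the less obvious constraints — constraint 5: r + s = 9; constraint 7: q - t = -4; constraint 9: t - r = 1 — and the others hold by inspection.

Satisfiable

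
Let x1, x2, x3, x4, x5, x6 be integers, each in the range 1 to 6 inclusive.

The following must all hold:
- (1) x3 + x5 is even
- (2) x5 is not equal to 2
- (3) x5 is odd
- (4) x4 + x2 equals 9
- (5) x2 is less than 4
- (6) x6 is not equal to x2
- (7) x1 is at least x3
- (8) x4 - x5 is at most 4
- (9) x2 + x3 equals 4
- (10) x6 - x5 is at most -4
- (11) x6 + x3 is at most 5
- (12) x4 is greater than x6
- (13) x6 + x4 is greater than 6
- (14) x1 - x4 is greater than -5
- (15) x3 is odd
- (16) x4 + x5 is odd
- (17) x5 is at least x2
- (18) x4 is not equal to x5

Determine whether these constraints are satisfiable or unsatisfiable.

Satisfiable

Setting (x1, x2, x3, x4, x5, x6) = (4, 3, 1, 6, 5, 1) satisfies everything: constraint 4: x4 + x2 = 9; constraint 8: x4 - x5 = 1, and the others follow.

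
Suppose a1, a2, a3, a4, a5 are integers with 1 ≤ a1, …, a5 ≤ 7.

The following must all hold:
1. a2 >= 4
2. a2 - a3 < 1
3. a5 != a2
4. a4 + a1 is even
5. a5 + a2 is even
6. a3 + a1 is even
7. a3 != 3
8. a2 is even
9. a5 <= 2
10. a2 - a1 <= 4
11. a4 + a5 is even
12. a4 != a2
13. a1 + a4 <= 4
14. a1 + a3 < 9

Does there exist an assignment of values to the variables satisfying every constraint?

Satisfiable

Take a1 = 2, a2 = 6, a3 = 6, a4 = 2, a5 = 2. Then constraint 2: a2 - a3 = 0; constraint 10: a2 - a1 = 4; constraint 13: a1 + a4 = 4, and every other listed constraint is also met.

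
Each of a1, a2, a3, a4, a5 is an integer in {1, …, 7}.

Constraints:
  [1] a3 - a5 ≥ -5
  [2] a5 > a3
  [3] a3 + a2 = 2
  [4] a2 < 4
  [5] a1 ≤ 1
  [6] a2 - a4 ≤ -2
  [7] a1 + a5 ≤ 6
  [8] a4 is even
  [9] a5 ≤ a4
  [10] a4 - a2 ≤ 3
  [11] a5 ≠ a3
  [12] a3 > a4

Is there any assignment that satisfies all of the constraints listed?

Unsatisfiable

Constraints 2, 9, and 12 give a4 < a3, a3 < a5, a5 ≤ a4. Chaining: a4 < a3 < a5 ≤ a4, which forces a4 < a4 — impossible.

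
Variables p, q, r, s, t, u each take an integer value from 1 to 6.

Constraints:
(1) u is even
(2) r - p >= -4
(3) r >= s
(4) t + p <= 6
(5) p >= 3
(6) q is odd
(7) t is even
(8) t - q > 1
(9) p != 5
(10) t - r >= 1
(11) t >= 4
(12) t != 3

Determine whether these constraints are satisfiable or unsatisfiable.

From constraint 11: t ≥ 4. From constraint 5: p ≥ 3. Hence t + p ≥ 7. But constraint 4 requires t + p ≤ 6, and 6 < 7. Contradiction.

Unsatisfiable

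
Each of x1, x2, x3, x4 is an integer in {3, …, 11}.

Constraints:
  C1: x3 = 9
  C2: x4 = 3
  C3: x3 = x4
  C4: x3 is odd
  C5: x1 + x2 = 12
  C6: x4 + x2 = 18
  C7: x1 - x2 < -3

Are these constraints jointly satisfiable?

Constraint 1 fixes x3 = 9 and constraint 2 fixes x4 = 3, but constraint 3 requires x3 = x4. Since 9 ≠ 3, contradiction.

Unsatisfiable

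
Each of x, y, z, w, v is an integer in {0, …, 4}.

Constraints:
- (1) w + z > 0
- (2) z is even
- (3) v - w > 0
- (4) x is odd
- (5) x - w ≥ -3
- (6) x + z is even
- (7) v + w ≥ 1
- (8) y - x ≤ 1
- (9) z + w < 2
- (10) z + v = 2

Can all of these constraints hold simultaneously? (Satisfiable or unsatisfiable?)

Unsatisfiable

Constraint 4 makes x odd and constraint 2 makes z even, so x + z must be odd. Constraint 6 says x + z is even — contradiction.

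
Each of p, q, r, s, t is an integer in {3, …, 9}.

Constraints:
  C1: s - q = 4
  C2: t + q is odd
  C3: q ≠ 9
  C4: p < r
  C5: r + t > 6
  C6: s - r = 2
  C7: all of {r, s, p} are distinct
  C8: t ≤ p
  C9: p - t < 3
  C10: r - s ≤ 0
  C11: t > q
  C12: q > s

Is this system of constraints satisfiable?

Unsatisfiable

Constraints 4, 8, 10, 11, and 12 give q < t, t ≤ p, p < r, r ≤ s, s < q. Chaining: q < t ≤ p < r ≤ s < q, which forces q < q — impossible.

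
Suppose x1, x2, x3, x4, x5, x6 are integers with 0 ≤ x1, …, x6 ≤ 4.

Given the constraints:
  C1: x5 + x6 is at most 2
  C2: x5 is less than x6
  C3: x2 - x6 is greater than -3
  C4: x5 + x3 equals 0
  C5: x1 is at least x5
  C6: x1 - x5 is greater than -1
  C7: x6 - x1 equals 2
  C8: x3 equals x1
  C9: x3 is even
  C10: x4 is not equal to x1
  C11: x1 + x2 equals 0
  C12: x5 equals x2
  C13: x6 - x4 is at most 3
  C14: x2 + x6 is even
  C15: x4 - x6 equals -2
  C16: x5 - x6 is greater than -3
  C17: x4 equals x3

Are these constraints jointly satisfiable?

From constraints 8 and 17, x4 = x3 = x1, so x4 = x1. But constraint 10 says x4 ≠ x1. Contradiction.

Unsatisfiable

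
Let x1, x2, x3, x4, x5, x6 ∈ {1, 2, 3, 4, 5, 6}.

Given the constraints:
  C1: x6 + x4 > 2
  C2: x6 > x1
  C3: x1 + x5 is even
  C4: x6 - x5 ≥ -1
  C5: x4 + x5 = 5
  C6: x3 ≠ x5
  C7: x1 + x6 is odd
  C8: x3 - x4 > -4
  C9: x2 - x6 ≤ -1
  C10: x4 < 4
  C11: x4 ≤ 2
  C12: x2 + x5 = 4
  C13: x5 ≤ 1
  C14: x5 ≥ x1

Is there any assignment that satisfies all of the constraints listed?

From constraint 11: x4 ≤ 2. From constraint 13: x5 ≤ 1. Hence x4 + x5 ≤ 3. But constraint 5 requires x4 + x5 = 5, and 5 > 3. Contradiction.

Unsatisfiable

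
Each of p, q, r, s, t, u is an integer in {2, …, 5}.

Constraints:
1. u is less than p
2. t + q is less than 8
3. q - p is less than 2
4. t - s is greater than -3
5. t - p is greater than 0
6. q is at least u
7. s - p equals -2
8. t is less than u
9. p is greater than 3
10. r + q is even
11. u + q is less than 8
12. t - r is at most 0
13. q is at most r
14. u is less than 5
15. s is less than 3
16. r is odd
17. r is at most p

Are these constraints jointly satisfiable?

Constraints 5, 6, 8, 13, and 17 give t < u, u ≤ q, q ≤ r, r ≤ p, p < t. Chaining: t < u ≤ q ≤ r ≤ p < t, which forces t < t — impossible.

Unsatisfiable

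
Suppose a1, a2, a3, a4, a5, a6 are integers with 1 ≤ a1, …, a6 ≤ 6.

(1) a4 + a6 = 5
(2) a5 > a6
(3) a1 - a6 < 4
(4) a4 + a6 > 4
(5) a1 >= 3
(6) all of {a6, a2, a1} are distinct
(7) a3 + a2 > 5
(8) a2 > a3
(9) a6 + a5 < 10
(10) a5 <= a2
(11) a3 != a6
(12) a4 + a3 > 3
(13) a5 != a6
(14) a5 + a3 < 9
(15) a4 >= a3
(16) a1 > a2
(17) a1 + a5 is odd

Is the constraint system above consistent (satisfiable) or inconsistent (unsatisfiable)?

Satisfiable

One satisfying assignment is a1 = 5, a2 = 4, a3 = 2, a4 = 2, a5 = 4, a6 = 3.
For the less obvious constraints — constraint 1: a4 + a6 = 5; constraint 3: a1 - a6 = 2; constraint 4: a4 + a6 = 5 — and the others hold by inspection.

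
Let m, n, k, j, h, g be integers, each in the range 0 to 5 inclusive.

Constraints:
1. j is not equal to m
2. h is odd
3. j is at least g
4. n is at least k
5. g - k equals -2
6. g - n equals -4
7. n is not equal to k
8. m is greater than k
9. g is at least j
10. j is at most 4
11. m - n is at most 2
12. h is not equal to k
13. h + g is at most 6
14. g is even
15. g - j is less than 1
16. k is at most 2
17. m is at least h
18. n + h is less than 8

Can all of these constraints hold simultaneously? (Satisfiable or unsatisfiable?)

Satisfiable

The assignment m = 3, n = 4, k = 2, j = 0, h = 3, g = 0 works:
  constraint 5 holds since g - k = -2.
  constraint 6 holds since g - n = -4.
  constraint 11 holds since m - n = -1.
The rest check out directly.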